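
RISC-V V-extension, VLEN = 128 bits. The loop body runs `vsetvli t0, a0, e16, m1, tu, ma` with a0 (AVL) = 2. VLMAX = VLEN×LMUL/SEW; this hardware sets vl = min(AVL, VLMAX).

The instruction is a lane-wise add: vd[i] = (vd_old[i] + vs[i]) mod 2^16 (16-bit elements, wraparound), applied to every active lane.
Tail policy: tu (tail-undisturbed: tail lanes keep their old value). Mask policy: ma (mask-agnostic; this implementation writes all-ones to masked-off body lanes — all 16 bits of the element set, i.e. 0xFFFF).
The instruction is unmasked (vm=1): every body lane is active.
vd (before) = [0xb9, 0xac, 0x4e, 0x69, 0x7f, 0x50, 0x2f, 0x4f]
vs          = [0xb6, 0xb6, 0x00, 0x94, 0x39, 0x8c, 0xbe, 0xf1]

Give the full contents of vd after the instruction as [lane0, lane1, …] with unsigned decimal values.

vd = [367, 354, 78, 105, 127, 80, 47, 79]

lanes per group: 128·1/16 = 8
vl = min(AVL, VLMAX) = min(2, 8) = 2
[0] add(0xb9,0xb6) = 0x16f
[1] add(0xac,0xb6) = 0x162
[2] tail/keep = 0x4e
[3] tail/keep = 0x69
[4] tail/keep = 0x7f
[5] tail/keep = 0x50
[6] tail/keep = 0x2f
[7] tail/keep = 0x4f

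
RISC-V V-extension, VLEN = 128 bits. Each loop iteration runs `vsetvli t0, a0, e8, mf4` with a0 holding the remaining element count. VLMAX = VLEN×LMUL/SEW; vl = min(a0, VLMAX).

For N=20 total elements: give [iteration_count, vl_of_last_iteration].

VLMAX = VLEN×LMUL/SEW = 128×1/4/8 = 4
20 elements at 4/iter → 5 passes, remainder 4 on the last

[iterations, last_vl] = [5, 4]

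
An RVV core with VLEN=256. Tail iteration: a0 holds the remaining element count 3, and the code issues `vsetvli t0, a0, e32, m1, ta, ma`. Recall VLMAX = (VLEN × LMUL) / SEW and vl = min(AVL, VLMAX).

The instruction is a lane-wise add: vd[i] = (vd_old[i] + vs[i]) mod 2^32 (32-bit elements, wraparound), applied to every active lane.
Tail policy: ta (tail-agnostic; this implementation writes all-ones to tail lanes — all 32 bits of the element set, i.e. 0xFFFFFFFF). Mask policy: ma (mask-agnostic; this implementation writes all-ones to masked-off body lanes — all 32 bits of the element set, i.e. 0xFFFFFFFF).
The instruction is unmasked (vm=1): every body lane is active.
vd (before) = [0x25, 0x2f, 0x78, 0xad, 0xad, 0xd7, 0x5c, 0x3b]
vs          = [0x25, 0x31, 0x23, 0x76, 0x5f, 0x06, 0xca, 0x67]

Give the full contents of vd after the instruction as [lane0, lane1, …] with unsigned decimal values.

lanes per group: 256·1/32 = 8
vl ← min(3, 8) = 3
[0] add(0x25,0x25) = 0x4a
[1] add(0x2f,0x31) = 0x60
[2] add(0x78,0x23) = 0x9b
[3] tail/ones = 0xffffffff
[4] tail/ones = 0xffffffff
[5] tail/ones = 0xffffffff
[6] tail/ones = 0xffffffff
[7] tail/ones = 0xffffffff

vd = [74, 96, 155, 4294967295, 4294967295, 4294967295, 4294967295, 4294967295]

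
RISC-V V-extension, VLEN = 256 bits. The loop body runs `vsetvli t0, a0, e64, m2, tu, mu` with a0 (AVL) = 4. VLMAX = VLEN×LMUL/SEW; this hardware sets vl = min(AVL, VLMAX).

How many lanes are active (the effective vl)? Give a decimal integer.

VLMAX = (256 × 2) / 64 = 8 lanes
AVL=4 ≤ VLMAX=8, so vl = 4

vl = 4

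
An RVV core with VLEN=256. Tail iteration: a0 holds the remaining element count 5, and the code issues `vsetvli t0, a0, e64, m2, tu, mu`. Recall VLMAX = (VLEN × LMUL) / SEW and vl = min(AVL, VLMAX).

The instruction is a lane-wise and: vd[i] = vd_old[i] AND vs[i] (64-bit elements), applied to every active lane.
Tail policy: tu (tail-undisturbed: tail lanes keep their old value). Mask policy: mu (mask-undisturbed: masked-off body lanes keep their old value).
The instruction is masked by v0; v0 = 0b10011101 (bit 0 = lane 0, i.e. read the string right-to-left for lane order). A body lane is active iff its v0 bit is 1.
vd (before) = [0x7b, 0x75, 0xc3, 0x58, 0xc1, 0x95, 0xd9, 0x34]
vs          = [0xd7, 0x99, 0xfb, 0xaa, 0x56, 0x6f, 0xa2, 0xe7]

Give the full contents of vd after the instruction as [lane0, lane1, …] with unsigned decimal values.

VLMAX = VLEN×LMUL/SEW = 256×2/64 = 8
vl ← min(5, 8) = 5
vd[0] and(0x7b,0xd7) -> 0x53
vd[1] mask-off/keep -> 0x75
vd[2] and(0xc3,0xfb) -> 0xc3
vd[3] and(0x58,0xaa) -> 0x08
vd[4] and(0xc1,0x56) -> 0x40
vd[5] tail/keep -> 0x95
vd[6] tail/keep -> 0xd9
vd[7] tail/keep -> 0x34

vd = [83, 117, 195, 8, 64, 149, 217, 52]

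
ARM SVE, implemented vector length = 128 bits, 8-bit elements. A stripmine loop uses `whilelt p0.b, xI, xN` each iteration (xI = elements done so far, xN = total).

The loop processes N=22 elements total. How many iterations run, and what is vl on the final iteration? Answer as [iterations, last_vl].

[iterations, last_vl] = [2, 6]

128-bit reg / 8-bit elem → 16 lanes
iterations = ceil(22/16) = 2; final-pass vl = 6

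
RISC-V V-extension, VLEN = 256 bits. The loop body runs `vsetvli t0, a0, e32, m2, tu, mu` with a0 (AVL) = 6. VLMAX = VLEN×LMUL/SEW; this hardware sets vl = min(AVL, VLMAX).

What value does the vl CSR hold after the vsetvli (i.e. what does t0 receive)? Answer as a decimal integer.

vl = 6

VLMAX = VLEN×LMUL/SEW = 256×2/32 = 16
vl = min(AVL, VLMAX) = min(6, 16) = 6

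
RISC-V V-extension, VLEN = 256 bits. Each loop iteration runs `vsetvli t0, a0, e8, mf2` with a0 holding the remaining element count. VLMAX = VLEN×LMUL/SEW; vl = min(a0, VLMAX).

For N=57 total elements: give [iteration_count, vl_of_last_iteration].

VLMAX = (256 × 1/2) / 8 = 16 lanes
57 elements at 16/iter → 4 passes, remainder 9 on the last

[iterations, last_vl] = [4, 9]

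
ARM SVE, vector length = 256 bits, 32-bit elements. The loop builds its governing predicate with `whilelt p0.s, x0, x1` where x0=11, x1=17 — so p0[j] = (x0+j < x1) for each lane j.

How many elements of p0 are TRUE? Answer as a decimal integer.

vl = 6

256-bit reg / 32-bit elem → 8 lanes
active while 11+j < 17, i.e. j ∈ [0,6) capped at 8 ⇒ 6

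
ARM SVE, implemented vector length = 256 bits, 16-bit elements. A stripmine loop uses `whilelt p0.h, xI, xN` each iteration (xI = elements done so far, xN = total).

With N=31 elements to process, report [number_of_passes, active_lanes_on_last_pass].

256-bit reg / 16-bit elem → 16 lanes
N=31: ⌈31/16⌉ = 2 iters; last vl = 31 − 1×16 = 15

[iterations, last_vl] = [2, 15]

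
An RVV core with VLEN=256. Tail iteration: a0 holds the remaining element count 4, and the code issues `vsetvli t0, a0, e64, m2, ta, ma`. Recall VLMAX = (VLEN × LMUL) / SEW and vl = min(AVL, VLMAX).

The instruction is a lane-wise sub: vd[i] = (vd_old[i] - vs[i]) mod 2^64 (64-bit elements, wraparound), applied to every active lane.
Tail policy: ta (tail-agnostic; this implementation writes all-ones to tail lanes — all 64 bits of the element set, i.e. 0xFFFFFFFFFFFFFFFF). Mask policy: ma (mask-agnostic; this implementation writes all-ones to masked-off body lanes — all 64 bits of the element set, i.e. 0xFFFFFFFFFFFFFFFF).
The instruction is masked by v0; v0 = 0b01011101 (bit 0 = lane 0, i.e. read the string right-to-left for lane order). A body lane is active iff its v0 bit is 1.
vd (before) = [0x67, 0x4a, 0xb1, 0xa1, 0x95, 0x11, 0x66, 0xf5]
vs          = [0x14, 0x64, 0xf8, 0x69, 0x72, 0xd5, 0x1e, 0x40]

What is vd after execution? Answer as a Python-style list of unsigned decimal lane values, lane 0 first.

lanes per group: 256·2/64 = 8
vl ← min(4, 8) = 4
lane  0: sub(0x67,0x14) ⇒ 0x53
lane  1: mask-off/ones ⇒ 0xffffffffffffffff
lane  2: sub(0xb1,0xf8) ⇒ 0xffffffffffffffb9
lane  3: sub(0xa1,0x69) ⇒ 0x38
lane  4: tail/ones ⇒ 0xffffffffffffffff
lane  5: tail/ones ⇒ 0xffffffffffffffff
lane  6: tail/ones ⇒ 0xffffffffffffffff
lane  7: tail/ones ⇒ 0xffffffffffffffff

vd = [83, 18446744073709551615, 18446744073709551545, 56, 18446744073709551615, 18446744073709551615, 18446744073709551615, 18446744073709551615]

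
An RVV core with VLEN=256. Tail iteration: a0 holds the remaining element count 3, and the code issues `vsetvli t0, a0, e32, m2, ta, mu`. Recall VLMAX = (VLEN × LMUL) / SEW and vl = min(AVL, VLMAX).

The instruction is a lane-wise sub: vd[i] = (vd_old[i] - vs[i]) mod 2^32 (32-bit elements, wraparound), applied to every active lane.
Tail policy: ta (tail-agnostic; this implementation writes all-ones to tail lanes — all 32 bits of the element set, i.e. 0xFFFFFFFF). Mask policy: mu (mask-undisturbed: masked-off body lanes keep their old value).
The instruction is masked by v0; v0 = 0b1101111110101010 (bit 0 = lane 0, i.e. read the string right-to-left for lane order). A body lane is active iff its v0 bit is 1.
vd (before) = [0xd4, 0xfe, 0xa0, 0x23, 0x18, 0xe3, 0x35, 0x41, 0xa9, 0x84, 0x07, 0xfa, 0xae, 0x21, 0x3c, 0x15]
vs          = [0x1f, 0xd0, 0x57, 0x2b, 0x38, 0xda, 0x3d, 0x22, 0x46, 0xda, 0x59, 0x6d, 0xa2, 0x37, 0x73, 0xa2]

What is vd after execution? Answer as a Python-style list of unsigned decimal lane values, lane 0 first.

lanes per group: 256·2/32 = 16
AVL=3 ≤ VLMAX=16, so vl = 3
  i=0: mask-off/keep → 212
  i=1: sub(0xfe,0xd0) → 46
  i=2: mask-off/keep → 160
  i=3: tail/ones → 4294967295
  i=4: tail/ones → 4294967295
  i=5: tail/ones → 4294967295
  i=6: tail/ones → 4294967295
  i=7: tail/ones → 4294967295
  i=8: tail/ones → 4294967295
  i=9: tail/ones → 4294967295
  i=10: tail/ones → 4294967295
  i=11: tail/ones → 4294967295
  i=12: tail/ones → 4294967295
  i=13: tail/ones → 4294967295
  i=14: tail/ones → 4294967295
  i=15: tail/ones → 4294967295

vd = [212, 46, 160, 4294967295, 4294967295, 4294967295, 4294967295, 4294967295, 4294967295, 4294967295, 4294967295, 4294967295, 4294967295, 4294967295, 4294967295, 4294967295]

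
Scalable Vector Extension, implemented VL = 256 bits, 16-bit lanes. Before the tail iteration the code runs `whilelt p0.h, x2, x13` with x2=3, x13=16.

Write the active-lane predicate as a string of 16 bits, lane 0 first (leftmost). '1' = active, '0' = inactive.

register lanes = 256/16 = 16
active while 3+j < 16, i.e. j ∈ [0,13) capped at 16 ⇒ 13
bits (lane 0 leftmost): 1111111111111000

predicate = 1111111111111000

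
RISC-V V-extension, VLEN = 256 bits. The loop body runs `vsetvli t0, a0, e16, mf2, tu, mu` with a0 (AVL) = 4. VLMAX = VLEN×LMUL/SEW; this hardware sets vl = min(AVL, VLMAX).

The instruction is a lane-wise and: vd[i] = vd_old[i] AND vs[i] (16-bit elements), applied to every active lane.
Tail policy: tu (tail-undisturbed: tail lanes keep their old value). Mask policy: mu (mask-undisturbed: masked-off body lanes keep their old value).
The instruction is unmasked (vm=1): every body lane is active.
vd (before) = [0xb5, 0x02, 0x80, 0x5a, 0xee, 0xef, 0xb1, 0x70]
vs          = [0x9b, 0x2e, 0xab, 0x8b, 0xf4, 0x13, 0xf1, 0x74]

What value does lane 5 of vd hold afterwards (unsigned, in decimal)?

vd[5] = 239

VLMAX = VLEN×LMUL/SEW = 256×1/2/16 = 8
vl ← min(4, 8) = 4
[0] and(0xb5,0x9b) = 0x91
[1] and(0x02,0x2e) = 0x02
[2] and(0x80,0xab) = 0x80
[3] and(0x5a,0x8b) = 0x0a
[4] tail/keep = 0xee
[5] tail/keep = 0xef
[6] tail/keep = 0xb1
[7] tail/keep = 0x70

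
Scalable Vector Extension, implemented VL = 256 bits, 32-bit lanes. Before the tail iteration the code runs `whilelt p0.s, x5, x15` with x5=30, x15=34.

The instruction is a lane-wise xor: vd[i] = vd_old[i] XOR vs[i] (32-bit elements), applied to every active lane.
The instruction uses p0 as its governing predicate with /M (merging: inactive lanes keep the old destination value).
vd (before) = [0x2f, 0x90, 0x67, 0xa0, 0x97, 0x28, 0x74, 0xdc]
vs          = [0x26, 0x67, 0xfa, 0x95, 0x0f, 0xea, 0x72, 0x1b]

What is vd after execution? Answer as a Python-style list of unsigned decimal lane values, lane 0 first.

vd = [9, 247, 157, 53, 151, 40, 116, 220]

256-bit reg / 32-bit elem → 8 lanes
p0[j] = (30+j < 34); true for j=0..3 → 4 lanes set
  i=0: xor(0x2f,0x26) → 9
  i=1: xor(0x90,0x67) → 247
  i=2: xor(0x67,0xfa) → 157
  i=3: xor(0xa0,0x95) → 53
  i=4: tail/keep → 151
  i=5: tail/keep → 40
  i=6: tail/keep → 116
  i=7: tail/keep → 220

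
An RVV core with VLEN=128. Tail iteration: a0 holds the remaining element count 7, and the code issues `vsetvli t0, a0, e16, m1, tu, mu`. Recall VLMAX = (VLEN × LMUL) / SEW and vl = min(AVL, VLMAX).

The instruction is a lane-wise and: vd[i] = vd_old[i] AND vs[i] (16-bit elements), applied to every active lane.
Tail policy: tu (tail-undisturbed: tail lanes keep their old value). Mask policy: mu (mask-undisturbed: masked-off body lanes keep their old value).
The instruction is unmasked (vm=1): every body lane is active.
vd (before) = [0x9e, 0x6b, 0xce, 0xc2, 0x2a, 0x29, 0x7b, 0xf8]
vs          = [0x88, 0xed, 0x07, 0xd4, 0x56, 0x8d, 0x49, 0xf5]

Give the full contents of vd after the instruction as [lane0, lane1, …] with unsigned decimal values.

vd = [136, 105, 6, 192, 2, 9, 73, 248]

VLMAX = (128 × 1) / 16 = 8 lanes
AVL=7 ≤ VLMAX=8, so vl = 7
  i=0: and(0x9e,0x88) → 136
  i=1: and(0x6b,0xed) → 105
  i=2: and(0xce,0x07) → 6
  i=3: and(0xc2,0xd4) → 192
  i=4: and(0x2a,0x56) → 2
  i=5: and(0x29,0x8d) → 9
  i=6: and(0x7b,0x49) → 73
  i=7: tail/keep → 248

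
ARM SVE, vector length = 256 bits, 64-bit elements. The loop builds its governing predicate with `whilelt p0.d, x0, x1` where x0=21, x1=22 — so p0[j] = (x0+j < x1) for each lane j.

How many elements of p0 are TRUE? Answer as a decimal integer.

register lanes = 256/64 = 4
whilelt: lane j active iff 21+j < 22 → j < 1 → 1 active

vl = 1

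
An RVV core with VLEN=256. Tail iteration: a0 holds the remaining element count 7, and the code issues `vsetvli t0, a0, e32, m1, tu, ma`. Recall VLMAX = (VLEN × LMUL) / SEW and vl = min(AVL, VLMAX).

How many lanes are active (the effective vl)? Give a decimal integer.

VLMAX = VLEN×LMUL/SEW = 256×1/32 = 8
AVL=7 ≤ VLMAX=8, so vl = 7

vl = 7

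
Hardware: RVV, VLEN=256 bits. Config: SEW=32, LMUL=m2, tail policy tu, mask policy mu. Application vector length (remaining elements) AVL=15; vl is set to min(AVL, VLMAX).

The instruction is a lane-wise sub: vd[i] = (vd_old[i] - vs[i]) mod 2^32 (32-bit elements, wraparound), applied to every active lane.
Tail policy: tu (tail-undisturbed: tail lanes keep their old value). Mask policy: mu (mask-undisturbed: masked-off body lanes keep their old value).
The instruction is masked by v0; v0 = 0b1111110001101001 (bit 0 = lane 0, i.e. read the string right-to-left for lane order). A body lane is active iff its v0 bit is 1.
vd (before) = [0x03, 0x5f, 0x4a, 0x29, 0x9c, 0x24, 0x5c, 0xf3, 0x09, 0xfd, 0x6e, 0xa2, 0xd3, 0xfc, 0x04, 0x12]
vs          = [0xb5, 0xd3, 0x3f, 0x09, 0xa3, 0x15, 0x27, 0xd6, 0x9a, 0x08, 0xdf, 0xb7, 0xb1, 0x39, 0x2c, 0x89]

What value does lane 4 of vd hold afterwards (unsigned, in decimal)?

vd[4] = 156

VLMAX = VLEN×LMUL/SEW = 256×2/32 = 16
vl = min(AVL, VLMAX) = min(15, 16) = 15
lane  0: sub(0x03,0xb5) ⇒ 0xffffff4e
lane  1: mask-off/keep ⇒ 0x5f
lane  2: mask-off/keep ⇒ 0x4a
lane  3: sub(0x29,0x09) ⇒ 0x20
lane  4: mask-off/keep ⇒ 0x9c
lane  5: sub(0x24,0x15) ⇒ 0x0f
lane  6: sub(0x5c,0x27) ⇒ 0x35
lane  7: mask-off/keep ⇒ 0xf3
lane  8: mask-off/keep ⇒ 0x09
lane  9: mask-off/keep ⇒ 0xfd
lane 10: sub(0x6e,0xdf) ⇒ 0xffffff8f
lane 11: sub(0xa2,0xb7) ⇒ 0xffffffeb
lane 12: sub(0xd3,0xb1) ⇒ 0x22
lane 13: sub(0xfc,0x39) ⇒ 0xc3
lane 14: sub(0x04,0x2c) ⇒ 0xffffffd8
lane 15: tail/keep ⇒ 0x12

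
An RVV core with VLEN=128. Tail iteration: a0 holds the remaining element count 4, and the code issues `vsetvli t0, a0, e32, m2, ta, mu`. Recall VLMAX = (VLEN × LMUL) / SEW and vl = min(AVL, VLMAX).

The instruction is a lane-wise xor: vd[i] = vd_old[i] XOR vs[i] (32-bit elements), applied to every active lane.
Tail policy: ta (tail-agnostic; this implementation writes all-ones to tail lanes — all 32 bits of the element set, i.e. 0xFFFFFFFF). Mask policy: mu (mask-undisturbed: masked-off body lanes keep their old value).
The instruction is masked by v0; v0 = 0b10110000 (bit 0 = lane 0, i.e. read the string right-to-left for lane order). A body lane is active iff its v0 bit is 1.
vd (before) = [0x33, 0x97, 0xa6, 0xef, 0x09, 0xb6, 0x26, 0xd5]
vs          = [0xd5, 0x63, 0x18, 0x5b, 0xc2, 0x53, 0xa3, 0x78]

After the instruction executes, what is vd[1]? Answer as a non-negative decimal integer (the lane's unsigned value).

vd[1] = 151

lanes per group: 128·2/32 = 8
AVL=4 ≤ VLMAX=8, so vl = 4
vd[0] mask-off/keep -> 0x33
vd[1] mask-off/keep -> 0x97
vd[2] mask-off/keep -> 0xa6
vd[3] mask-off/keep -> 0xef
vd[4] tail/ones -> 0xffffffff
vd[5] tail/ones -> 0xffffffff
vd[6] tail/ones -> 0xffffffff
vd[7] tail/ones -> 0xffffffff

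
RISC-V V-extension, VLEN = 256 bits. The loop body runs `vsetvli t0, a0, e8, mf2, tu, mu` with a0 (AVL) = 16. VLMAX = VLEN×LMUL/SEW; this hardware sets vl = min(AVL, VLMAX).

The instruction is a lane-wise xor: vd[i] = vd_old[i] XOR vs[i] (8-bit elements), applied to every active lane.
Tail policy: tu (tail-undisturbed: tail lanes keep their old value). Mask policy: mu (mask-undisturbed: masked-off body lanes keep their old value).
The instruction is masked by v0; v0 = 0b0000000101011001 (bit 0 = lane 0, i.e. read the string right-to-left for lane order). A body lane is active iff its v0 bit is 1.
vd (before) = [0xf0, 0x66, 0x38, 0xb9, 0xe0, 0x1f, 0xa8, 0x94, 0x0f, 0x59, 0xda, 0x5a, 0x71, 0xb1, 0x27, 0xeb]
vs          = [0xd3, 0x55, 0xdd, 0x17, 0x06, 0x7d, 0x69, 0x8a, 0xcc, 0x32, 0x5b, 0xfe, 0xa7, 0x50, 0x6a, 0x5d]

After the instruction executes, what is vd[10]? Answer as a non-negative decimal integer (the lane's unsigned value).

lanes per group: 256·1/2/8 = 16
vl = min(AVL, VLMAX) = min(16, 16) = 16
lane  0: xor(0xf0,0xd3) ⇒ 0x23
lane  1: mask-off/keep ⇒ 0x66
lane  2: mask-off/keep ⇒ 0x38
lane  3: xor(0xb9,0x17) ⇒ 0xae
lane  4: xor(0xe0,0x06) ⇒ 0xe6
lane  5: mask-off/keep ⇒ 0x1f
lane  6: xor(0xa8,0x69) ⇒ 0xc1
lane  7: mask-off/keep ⇒ 0x94
lane  8: xor(0x0f,0xcc) ⇒ 0xc3
lane  9: mask-off/keep ⇒ 0x59
lane 10: mask-off/keep ⇒ 0xda
lane 11: mask-off/keep ⇒ 0x5a
lane 12: mask-off/keep ⇒ 0x71
lane 13: mask-off/keep ⇒ 0xb1
lane 14: mask-off/keep ⇒ 0x27
lane 15: mask-off/keep ⇒ 0xeb

vd[10] = 218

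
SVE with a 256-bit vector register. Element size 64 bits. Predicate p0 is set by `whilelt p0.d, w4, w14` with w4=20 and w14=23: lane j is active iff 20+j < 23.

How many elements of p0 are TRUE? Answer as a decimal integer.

lane count: 256 div 64 = 4
active while 20+j < 23, i.e. j ∈ [0,3) capped at 4 ⇒ 3

vl = 3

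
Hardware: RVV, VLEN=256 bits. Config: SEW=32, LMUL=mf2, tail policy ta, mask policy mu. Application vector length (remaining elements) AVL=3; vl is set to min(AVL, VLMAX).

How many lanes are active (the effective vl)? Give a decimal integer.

VLMAX = (256 × 1/2) / 32 = 4 lanes
AVL=3 ≤ VLMAX=4, so vl = 3

vl = 3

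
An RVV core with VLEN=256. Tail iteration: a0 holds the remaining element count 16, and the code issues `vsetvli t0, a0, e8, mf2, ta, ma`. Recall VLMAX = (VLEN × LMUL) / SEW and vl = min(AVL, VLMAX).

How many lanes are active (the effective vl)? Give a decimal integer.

VLMAX = VLEN×LMUL/SEW = 256×1/2/8 = 16
vl ← min(16, 16) = 16

vl = 16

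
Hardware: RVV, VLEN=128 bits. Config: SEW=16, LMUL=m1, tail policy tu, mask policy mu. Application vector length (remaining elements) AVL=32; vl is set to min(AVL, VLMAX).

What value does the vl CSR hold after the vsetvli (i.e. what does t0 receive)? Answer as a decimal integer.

VLMAX = (128 × 1) / 16 = 8 lanes
vl ← min(32, 8) = 8

vl = 8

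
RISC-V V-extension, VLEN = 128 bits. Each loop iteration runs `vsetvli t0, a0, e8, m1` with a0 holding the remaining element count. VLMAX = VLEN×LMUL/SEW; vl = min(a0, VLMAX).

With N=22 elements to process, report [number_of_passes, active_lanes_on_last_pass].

[iterations, last_vl] = [2, 6]

lanes per group: 128·1/8 = 16
22 elements at 16/iter → 2 passes, remainder 6 on the last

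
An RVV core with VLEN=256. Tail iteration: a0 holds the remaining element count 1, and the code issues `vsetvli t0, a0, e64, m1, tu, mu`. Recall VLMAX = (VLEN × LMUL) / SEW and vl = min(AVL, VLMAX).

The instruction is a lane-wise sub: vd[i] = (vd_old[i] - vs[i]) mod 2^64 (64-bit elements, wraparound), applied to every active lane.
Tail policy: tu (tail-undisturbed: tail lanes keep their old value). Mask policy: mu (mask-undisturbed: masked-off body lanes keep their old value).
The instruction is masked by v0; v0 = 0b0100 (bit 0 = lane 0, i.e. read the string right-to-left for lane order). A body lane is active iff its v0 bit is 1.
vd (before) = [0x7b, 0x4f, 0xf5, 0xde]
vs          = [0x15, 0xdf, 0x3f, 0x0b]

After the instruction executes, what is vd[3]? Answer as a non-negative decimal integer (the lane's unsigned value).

vd[3] = 222

lanes per group: 256·1/64 = 4
vl = min(AVL, VLMAX) = min(1, 4) = 1
  i=0: mask-off/keep → 123
  i=1: tail/keep → 79
  i=2: tail/keep → 245
  i=3: tail/keep → 222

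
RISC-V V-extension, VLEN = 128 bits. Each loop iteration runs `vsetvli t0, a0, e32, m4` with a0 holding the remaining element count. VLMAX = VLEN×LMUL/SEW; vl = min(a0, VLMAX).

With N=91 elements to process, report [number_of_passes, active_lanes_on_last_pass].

[iterations, last_vl] = [6, 11]

VLMAX = (128 × 4) / 32 = 16 lanes
iterations = ceil(91/16) = 6; final-pass vl = 11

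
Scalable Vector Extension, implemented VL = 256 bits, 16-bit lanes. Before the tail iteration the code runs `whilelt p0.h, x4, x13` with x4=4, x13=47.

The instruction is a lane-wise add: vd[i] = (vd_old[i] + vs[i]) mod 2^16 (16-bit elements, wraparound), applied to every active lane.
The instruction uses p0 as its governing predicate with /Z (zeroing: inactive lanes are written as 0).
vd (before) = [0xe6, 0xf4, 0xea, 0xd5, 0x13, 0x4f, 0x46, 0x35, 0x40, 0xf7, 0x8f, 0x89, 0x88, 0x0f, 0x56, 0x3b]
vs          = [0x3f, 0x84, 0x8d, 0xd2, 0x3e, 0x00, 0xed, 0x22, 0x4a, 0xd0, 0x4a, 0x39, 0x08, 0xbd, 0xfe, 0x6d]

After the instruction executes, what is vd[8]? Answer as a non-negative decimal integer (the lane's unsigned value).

vd[8] = 138

register lanes = 256/16 = 16
p0[j] = (4+j < 47); true for j=0..15 → 16 lanes set
  i=0: add(0xe6,0x3f) → 293
  i=1: add(0xf4,0x84) → 376
  i=2: add(0xea,0x8d) → 375
  i=3: add(0xd5,0xd2) → 423
  i=4: add(0x13,0x3e) → 81
  i=5: add(0x4f,0x00) → 79
  i=6: add(0x46,0xed) → 307
  i=7: add(0x35,0x22) → 87
  i=8: add(0x40,0x4a) → 138
  i=9: add(0xf7,0xd0) → 455
  i=10: add(0x8f,0x4a) → 217
  i=11: add(0x89,0x39) → 194
  i=12: add(0x88,0x08) → 144
  i=13: add(0x0f,0xbd) → 204
  i=14: add(0x56,0xfe) → 340
  i=15: add(0x3b,0x6d) → 168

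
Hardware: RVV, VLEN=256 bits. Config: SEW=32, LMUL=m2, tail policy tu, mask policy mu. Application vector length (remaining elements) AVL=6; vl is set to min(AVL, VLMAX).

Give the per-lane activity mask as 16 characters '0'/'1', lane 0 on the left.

predicate = 1111110000000000

VLMAX = VLEN×LMUL/SEW = 256×2/32 = 16
AVL=6 ≤ VLMAX=16, so vl = 6
bits (lane 0 leftmost): 1111110000000000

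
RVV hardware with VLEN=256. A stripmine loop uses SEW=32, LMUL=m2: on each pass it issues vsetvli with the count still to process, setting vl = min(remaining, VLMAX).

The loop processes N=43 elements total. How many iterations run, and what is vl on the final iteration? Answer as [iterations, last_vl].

[iterations, last_vl] = [3, 11]

VLMAX = VLEN×LMUL/SEW = 256×2/32 = 16
43 elements at 16/iter → 3 passes, remainder 11 on the last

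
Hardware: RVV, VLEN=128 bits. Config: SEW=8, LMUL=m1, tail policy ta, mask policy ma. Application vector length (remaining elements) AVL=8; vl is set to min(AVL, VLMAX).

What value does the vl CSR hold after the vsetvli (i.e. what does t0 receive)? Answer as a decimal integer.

VLMAX = VLEN×LMUL/SEW = 128×1/8 = 16
vl ← min(8, 16) = 8

vl = 8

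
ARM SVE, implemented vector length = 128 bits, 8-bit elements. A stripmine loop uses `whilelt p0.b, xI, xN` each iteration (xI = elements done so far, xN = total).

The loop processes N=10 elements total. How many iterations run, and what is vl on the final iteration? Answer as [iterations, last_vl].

[iterations, last_vl] = [1, 10]

128-bit reg / 8-bit elem → 16 lanes
N=10: ⌈10/16⌉ = 1 iters; last vl = 10 − 0×16 = 10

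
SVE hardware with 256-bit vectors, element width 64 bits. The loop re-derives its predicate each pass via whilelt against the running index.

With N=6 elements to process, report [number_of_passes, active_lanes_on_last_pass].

[iterations, last_vl] = [2, 2]

lane count: 256 div 64 = 4
iterations = ceil(6/4) = 2; final-pass vl = 2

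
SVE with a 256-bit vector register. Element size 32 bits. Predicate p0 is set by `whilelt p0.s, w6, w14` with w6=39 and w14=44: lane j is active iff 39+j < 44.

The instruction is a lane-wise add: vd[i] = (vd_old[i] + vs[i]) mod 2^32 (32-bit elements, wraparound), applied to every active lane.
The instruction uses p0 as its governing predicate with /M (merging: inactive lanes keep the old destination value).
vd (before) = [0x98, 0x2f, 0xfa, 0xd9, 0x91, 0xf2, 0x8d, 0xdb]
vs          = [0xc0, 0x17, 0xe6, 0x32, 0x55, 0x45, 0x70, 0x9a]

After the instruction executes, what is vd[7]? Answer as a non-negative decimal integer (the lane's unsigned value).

lane count: 256 div 32 = 8
active while 39+j < 44, i.e. j ∈ [0,5) capped at 8 ⇒ 5
[0] add(0x98,0xc0) = 0x158
[1] add(0x2f,0x17) = 0x46
[2] add(0xfa,0xe6) = 0x1e0
[3] add(0xd9,0x32) = 0x10b
[4] add(0x91,0x55) = 0xe6
[5] tail/keep = 0xf2
[6] tail/keep = 0x8d
[7] tail/keep = 0xdb

vd[7] = 219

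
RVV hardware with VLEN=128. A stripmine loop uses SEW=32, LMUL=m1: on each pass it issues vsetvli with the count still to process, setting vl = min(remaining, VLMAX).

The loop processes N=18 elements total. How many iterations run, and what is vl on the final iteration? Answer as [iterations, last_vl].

[iterations, last_vl] = [5, 2]

VLMAX = VLEN×LMUL/SEW = 128×1/32 = 4
iterations = ceil(18/4) = 5; final-pass vl = 2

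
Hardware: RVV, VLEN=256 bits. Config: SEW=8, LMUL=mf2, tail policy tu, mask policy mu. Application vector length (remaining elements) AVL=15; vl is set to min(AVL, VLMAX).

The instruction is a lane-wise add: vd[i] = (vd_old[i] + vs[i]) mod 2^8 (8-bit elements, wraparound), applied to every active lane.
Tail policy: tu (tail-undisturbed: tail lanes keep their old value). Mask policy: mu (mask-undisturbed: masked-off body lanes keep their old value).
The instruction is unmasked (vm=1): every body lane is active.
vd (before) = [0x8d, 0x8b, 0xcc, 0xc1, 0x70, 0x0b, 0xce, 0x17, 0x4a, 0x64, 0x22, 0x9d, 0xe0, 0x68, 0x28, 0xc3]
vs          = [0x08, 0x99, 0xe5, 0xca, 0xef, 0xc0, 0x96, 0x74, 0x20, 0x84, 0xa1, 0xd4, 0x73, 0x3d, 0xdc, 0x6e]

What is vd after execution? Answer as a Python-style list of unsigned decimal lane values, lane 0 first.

vd = [149, 36, 177, 139, 95, 203, 100, 139, 106, 232, 195, 113, 83, 165, 4, 195]

VLMAX = (256 × 1/2) / 8 = 16 lanes
vl = min(AVL, VLMAX) = min(15, 16) = 15
  i=0: add(0x8d,0x08) → 149
  i=1: add(0x8b,0x99) → 36
  i=2: add(0xcc,0xe5) → 177
  i=3: add(0xc1,0xca) → 139
  i=4: add(0x70,0xef) → 95
  i=5: add(0x0b,0xc0) → 203
  i=6: add(0xce,0x96) → 100
  i=7: add(0x17,0x74) → 139
  i=8: add(0x4a,0x20) → 106
  i=9: add(0x64,0x84) → 232
  i=10: add(0x22,0xa1) → 195
  i=11: add(0x9d,0xd4) → 113
  i=12: add(0xe0,0x73) → 83
  i=13: add(0x68,0x3d) → 165
  i=14: add(0x28,0xdc) → 4
  i=15: tail/keep → 195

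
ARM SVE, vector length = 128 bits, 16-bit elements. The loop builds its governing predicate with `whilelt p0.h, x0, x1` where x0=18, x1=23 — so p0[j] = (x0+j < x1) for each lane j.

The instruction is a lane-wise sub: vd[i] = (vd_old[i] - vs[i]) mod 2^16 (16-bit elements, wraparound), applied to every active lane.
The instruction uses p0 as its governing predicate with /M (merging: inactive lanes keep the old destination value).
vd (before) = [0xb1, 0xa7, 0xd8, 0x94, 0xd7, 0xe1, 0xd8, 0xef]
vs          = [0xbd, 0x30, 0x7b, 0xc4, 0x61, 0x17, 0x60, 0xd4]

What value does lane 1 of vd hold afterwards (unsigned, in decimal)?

128-bit reg / 16-bit elem → 8 lanes
active while 18+j < 23, i.e. j ∈ [0,5) capped at 8 ⇒ 5
  i=0: sub(0xb1,0xbd) → 65524
  i=1: sub(0xa7,0x30) → 119
  i=2: sub(0xd8,0x7b) → 93
  i=3: sub(0x94,0xc4) → 65488
  i=4: sub(0xd7,0x61) → 118
  i=5: tail/keep → 225
  i=6: tail/keep → 216
  i=7: tail/keep → 239

vd[1] = 119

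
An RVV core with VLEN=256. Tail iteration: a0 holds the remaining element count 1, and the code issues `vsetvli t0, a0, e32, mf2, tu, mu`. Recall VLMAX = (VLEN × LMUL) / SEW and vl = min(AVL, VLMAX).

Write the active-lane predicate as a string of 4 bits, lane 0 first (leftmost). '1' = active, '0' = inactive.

VLMAX = VLEN×LMUL/SEW = 256×1/2/32 = 4
vl ← min(1, 4) = 1
bits (lane 0 leftmost): 1000

predicate = 1000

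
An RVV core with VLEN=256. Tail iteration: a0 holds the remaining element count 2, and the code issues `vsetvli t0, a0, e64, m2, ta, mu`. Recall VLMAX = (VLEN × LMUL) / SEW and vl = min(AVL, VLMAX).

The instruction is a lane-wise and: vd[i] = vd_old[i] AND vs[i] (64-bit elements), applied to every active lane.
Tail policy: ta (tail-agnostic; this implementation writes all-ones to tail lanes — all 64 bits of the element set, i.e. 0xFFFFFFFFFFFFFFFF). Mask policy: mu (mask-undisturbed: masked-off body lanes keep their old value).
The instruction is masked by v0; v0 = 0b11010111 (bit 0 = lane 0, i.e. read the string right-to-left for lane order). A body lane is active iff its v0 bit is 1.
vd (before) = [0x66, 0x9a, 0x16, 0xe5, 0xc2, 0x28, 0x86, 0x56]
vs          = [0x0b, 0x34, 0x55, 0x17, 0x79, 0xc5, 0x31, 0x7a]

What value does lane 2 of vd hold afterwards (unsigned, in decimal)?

VLMAX = VLEN×LMUL/SEW = 256×2/64 = 8
vl = min(AVL, VLMAX) = min(2, 8) = 2
vd[0] and(0x66,0x0b) -> 0x02
vd[1] and(0x9a,0x34) -> 0x10
vd[2] tail/ones -> 0xffffffffffffffff
vd[3] tail/ones -> 0xffffffffffffffff
vd[4] tail/ones -> 0xffffffffffffffff
vd[5] tail/ones -> 0xffffffffffffffff
vd[6] tail/ones -> 0xffffffffffffffff
vd[7] tail/ones -> 0xffffffffffffffff

vd[2] = 18446744073709551615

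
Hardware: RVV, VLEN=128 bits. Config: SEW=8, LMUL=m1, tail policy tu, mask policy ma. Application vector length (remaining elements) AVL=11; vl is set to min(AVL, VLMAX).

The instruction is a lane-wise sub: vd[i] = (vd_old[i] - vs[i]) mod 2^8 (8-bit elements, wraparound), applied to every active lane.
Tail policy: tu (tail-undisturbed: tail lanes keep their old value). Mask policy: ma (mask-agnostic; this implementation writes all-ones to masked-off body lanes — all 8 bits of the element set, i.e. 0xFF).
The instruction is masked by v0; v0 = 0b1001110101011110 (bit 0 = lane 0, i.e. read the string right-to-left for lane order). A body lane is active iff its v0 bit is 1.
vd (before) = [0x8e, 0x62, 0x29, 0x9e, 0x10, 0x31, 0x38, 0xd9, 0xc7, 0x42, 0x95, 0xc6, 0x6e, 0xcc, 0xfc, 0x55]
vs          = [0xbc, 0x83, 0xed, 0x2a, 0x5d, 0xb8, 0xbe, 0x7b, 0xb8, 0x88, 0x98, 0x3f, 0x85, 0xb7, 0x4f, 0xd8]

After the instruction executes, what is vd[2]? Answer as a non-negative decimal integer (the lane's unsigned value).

lanes per group: 128·1/8 = 16
vl ← min(11, 16) = 11
vd[0] mask-off/ones -> 0xff
vd[1] sub(0x62,0x83) -> 0xdf
vd[2] sub(0x29,0xed) -> 0x3c
vd[3] sub(0x9e,0x2a) -> 0x74
vd[4] sub(0x10,0x5d) -> 0xb3
vd[5] mask-off/ones -> 0xff
vd[6] sub(0x38,0xbe) -> 0x7a
vd[7] mask-off/ones -> 0xff
vd[8] sub(0xc7,0xb8) -> 0x0f
vd[9] mask-off/ones -> 0xff
vd[10] sub(0x95,0x98) -> 0xfd
vd[11] tail/keep -> 0xc6
vd[12] tail/keep -> 0x6e
vd[13] tail/keep -> 0xcc
vd[14] tail/keep -> 0xfc
vd[15] tail/keep -> 0x55

vd[2] = 60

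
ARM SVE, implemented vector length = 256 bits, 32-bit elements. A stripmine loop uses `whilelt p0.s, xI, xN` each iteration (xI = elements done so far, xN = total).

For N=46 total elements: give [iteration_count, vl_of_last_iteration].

256-bit reg / 32-bit elem → 8 lanes
46 elements at 8/iter → 6 passes, remainder 6 on the last

[iterations, last_vl] = [6, 6]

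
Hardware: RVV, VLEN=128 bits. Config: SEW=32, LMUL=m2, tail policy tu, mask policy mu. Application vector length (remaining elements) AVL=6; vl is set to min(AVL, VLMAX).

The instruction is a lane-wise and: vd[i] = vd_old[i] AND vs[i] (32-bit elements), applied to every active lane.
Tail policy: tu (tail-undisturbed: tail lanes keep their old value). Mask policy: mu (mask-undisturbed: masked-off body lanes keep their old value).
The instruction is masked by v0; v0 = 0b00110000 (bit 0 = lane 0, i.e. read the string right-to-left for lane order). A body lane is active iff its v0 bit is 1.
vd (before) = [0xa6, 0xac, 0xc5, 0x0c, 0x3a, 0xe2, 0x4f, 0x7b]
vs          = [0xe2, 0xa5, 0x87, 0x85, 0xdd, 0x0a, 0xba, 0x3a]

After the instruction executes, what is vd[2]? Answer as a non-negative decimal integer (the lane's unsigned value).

VLMAX = (128 × 2) / 32 = 8 lanes
vl ← min(6, 8) = 6
vd[0] mask-off/keep -> 0xa6
vd[1] mask-off/keep -> 0xac
vd[2] mask-off/keep -> 0xc5
vd[3] mask-off/keep -> 0x0c
vd[4] and(0x3a,0xdd) -> 0x18
vd[5] and(0xe2,0x0a) -> 0x02
vd[6] tail/keep -> 0x4f
vd[7] tail/keep -> 0x7b

vd[2] = 197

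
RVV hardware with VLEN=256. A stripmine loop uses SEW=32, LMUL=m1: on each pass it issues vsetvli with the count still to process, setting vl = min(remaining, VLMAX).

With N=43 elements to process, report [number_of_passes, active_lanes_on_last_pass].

VLMAX = VLEN×LMUL/SEW = 256×1/32 = 8
iterations = ceil(43/8) = 6; final-pass vl = 3

[iterations, last_vl] = [6, 3]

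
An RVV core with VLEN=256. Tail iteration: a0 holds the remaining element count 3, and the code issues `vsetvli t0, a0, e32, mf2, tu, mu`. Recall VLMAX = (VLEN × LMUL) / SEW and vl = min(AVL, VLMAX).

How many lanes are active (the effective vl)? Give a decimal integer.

vl = 3

lanes per group: 256·1/2/32 = 4
vl ← min(3, 4) = 3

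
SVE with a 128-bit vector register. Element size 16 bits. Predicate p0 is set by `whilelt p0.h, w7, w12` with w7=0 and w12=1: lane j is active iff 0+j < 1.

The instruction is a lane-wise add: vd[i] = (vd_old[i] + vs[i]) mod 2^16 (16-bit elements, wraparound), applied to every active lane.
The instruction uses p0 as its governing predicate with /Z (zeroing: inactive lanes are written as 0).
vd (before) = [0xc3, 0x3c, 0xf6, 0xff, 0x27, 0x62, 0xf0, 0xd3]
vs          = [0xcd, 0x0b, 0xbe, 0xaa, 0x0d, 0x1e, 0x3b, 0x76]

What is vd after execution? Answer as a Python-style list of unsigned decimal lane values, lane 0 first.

register lanes = 128/16 = 8
p0[j] = (0+j < 1); true for j=0..0 → 1 lanes set
lane  0: add(0xc3,0xcd) ⇒ 0x190
lane  1: tail/zero ⇒ 0x00
lane  2: tail/zero ⇒ 0x00
lane  3: tail/zero ⇒ 0x00
lane  4: tail/zero ⇒ 0x00
lane  5: tail/zero ⇒ 0x00
lane  6: tail/zero ⇒ 0x00
lane  7: tail/zero ⇒ 0x00

vd = [400, 0, 0, 0, 0, 0, 0, 0]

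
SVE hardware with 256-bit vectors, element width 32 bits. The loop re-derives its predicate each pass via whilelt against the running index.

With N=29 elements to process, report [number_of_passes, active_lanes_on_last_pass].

256-bit reg / 32-bit elem → 8 lanes
iterations = ceil(29/8) = 4; final-pass vl = 5

[iterations, last_vl] = [4, 5]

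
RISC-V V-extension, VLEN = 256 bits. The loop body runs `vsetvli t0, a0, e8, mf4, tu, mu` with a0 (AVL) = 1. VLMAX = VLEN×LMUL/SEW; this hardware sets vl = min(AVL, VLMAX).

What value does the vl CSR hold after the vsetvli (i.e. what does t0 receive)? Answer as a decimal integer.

vl = 1

lanes per group: 256·1/4/8 = 8
AVL=1 ≤ VLMAX=8, so vl = 1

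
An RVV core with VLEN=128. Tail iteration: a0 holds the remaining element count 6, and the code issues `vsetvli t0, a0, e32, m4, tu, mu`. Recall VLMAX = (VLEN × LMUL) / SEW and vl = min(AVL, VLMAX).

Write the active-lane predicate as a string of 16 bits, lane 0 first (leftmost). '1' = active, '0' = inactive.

VLMAX = VLEN×LMUL/SEW = 128×4/32 = 16
vl = min(AVL, VLMAX) = min(6, 16) = 6
bits (lane 0 leftmost): 1111110000000000

predicate = 1111110000000000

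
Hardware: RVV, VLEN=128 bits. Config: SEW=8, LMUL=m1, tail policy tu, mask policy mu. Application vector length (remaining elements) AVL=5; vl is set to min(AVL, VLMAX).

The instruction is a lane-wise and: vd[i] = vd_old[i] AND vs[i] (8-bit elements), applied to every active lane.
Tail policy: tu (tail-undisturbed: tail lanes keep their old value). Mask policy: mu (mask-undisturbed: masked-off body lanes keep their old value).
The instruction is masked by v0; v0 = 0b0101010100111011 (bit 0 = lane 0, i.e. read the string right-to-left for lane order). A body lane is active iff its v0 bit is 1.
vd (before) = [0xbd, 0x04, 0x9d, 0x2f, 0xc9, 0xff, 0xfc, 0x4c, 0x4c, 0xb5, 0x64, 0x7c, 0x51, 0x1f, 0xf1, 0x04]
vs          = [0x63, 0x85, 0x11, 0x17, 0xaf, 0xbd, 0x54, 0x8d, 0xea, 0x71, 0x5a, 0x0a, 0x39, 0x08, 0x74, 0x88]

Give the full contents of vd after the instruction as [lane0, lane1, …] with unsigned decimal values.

vd = [33, 4, 157, 7, 137, 255, 252, 76, 76, 181, 100, 124, 81, 31, 241, 4]

VLMAX = (128 × 1) / 8 = 16 lanes
AVL=5 ≤ VLMAX=16, so vl = 5
lane  0: and(0xbd,0x63) ⇒ 0x21
lane  1: and(0x04,0x85) ⇒ 0x04
lane  2: mask-off/keep ⇒ 0x9d
lane  3: and(0x2f,0x17) ⇒ 0x07
lane  4: and(0xc9,0xaf) ⇒ 0x89
lane  5: tail/keep ⇒ 0xff
lane  6: tail/keep ⇒ 0xfc
lane  7: tail/keep ⇒ 0x4c
lane  8: tail/keep ⇒ 0x4c
lane  9: tail/keep ⇒ 0xb5
lane 10: tail/keep ⇒ 0x64
lane 11: tail/keep ⇒ 0x7c
lane 12: tail/keep ⇒ 0x51
lane 13: tail/keep ⇒ 0x1f
lane 14: tail/keep ⇒ 0xf1
lane 15: tail/keep ⇒ 0x04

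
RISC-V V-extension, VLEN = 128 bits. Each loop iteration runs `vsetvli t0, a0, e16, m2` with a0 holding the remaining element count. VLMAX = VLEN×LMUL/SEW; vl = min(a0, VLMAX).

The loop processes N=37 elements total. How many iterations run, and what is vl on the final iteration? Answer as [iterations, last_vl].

VLMAX = (128 × 2) / 16 = 16 lanes
N=37: ⌈37/16⌉ = 3 iters; last vl = 37 − 2×16 = 5

[iterations, last_vl] = [3, 5]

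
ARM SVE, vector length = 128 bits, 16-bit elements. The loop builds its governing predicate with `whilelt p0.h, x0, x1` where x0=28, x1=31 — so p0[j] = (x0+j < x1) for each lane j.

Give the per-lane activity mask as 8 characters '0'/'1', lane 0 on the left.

register lanes = 128/16 = 8
active while 28+j < 31, i.e. j ∈ [0,3) capped at 8 ⇒ 3
bits (lane 0 leftmost): 11100000

predicate = 11100000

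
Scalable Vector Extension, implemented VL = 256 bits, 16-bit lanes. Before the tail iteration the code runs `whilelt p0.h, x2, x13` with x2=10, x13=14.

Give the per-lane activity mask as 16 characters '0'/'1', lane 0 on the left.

predicate = 1111000000000000

register lanes = 256/16 = 16
p0[j] = (10+j < 14); true for j=0..3 → 4 lanes set
bits (lane 0 leftmost): 1111000000000000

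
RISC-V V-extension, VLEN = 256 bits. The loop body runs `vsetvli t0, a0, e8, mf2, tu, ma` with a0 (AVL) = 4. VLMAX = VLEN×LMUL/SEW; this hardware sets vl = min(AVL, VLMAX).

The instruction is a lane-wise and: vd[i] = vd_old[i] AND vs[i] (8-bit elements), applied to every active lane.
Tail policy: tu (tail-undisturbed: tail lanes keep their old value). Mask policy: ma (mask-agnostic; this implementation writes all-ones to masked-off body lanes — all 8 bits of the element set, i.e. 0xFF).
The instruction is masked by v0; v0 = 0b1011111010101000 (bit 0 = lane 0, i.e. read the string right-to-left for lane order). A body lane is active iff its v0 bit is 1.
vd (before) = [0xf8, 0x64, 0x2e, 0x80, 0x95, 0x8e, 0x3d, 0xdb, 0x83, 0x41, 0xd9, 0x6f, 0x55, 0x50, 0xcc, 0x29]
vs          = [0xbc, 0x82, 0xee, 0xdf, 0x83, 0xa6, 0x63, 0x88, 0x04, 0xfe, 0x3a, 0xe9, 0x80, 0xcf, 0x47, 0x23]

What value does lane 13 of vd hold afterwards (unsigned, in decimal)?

VLMAX = (256 × 1/2) / 8 = 16 lanes
vl ← min(4, 16) = 4
[0] mask-off/ones = 0xff
[1] mask-off/ones = 0xff
[2] mask-off/ones = 0xff
[3] and(0x80,0xdf) = 0x80
[4] tail/keep = 0x95
[5] tail/keep = 0x8e
[6] tail/keep = 0x3d
[7] tail/keep = 0xdb
[8] tail/keep = 0x83
[9] tail/keep = 0x41
[10] tail/keep = 0xd9
[11] tail/keep = 0x6f
[12] tail/keep = 0x55
[13] tail/keep = 0x50
[14] tail/keep = 0xcc
[15] tail/keep = 0x29

vd[13] = 80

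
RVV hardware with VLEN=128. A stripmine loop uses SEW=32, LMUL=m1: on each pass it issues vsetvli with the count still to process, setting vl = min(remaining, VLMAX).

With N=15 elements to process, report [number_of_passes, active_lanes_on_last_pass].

[iterations, last_vl] = [4, 3]

lanes per group: 128·1/32 = 4
15 elements at 4/iter → 4 passes, remainder 3 on the last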